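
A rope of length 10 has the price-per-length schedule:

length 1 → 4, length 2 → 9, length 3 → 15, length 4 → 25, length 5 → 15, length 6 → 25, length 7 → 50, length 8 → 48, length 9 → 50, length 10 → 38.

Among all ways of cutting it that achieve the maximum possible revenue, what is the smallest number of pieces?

Build r[k] bottom-up: r[k] = max over allowed piece i of (p[i] + r[k−i]).
r[1] = 4
r[2] = max(4+4, 9+0) = 9
r[3] = max(4+9, 9+4, 15+0) = 15
r[4] = max(4+15, 9+9, 15+4, 25+0) = 25
r[5] = max(4+25, 9+15, 15+9, 25+4, 15+0) = 29
r[6] = max(4+29, 9+25, 15+15, 25+9, 15+4, 25+0) = 34
r[7] = max(4+34, 9+29, 15+25, …, 25+4, 50+0) = 50
r[8] = max(4+50, 9+34, 15+29, …, 50+4, 48+0) = 54
r[9] = max(4+54, 9+50, 15+34, …, 48+4, 50+0) = 59
r[10] = max(4+59, 9+54, 15+50, …, 50+4, 38+0) = 65
Maximum revenue is 65.
Now minimize piece count subject to staying optimal: for each k, pieces[k] = 1 + min over i with p[i]+r[k−i]=r[k] of pieces[k−i].
pieces[7] = 1
pieces[8] = 2
pieces[9] = 2
pieces[10] = 2

2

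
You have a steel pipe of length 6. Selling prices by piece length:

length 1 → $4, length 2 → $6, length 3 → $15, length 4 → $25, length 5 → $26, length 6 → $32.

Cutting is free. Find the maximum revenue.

Build v[k] bottom-up: v[k] = max over allowed piece i of (p[i] + v[k−i]).
v[1] = 4
v[2] = max(4+4, 6+0) = 8
v[3] = max(4+8, 6+4, 15+0) = 15
v[4] = max(4+15, 6+8, 15+4, 25+0) = 25
v[5] = max(4+25, 6+15, 15+8, 25+4, 26+0) = 29
v[6] = max(4+29, 6+25, 15+15, 25+8, 26+4, 32+0) = 33
One optimal cutting: 4 + 1 + 1 → $25 + $4 + $4 = $33.

33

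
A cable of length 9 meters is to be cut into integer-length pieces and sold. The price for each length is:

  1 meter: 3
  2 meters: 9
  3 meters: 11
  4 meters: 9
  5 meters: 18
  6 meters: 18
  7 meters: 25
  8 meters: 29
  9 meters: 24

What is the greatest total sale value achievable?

39

Consider every possible first cut. r[k] is the best of p[i]+r[k−i] over all sellable i≤k.
r[1] = 3
r[2] = max(3+3, 9+0) = 9
r[3] = max(3+9, 9+3, 11+0) = 12
r[4] = max(3+12, 9+9, 11+3, 9+0) = 18
r[5] = max(3+18, 9+12, 11+9, 9+3, 18+0) = 21
r[6] = max(3+21, 9+18, 11+12, 9+9, 18+3, 18+0) = 27
r[7] = max(3+27, 9+21, 11+18, …, 18+3, 25+0) = 30
r[8] = max(3+30, 9+27, 11+21, …, 25+3, 29+0) = 36
r[9] = max(3+36, 9+30, 11+27, …, 29+3, 24+0) = 39
One optimal cutting: 2 + 2 + 2 + 2 + 1 → 9 + 9 + 9 + 9 + 3 = 39.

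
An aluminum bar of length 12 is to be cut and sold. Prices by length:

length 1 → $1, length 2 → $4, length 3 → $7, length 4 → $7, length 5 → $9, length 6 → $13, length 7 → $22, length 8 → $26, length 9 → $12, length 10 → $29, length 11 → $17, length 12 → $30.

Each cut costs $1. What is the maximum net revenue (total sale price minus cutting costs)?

Let v[k] be the best obtainable value from length k. For each k, try every first piece i and keep the best of price[i] + v[k−i] minus the 1 cut fee when i<k.
v[1] = 1
v[2] = max(1+1-1, 4+0) = 4
v[3] = max(1+4-1, 4+1-1, 7+0) = 7
v[4] = max(1+7-1, 4+4-1, 7+1-1, 7+0) = 7
v[5] = max(1+7-1, 4+7-1, 7+4-1, 7+1-1, 9+0) = 10
v[6] = max(1+10-1, 4+7-1, 7+7-1, 7+4-1, 9+1-1, 13+0) = 13
v[7] = max(1+13-1, 4+10-1, 7+7-1, …, 13+1-1, 22+0) = 22
v[8] = max(1+22-1, 4+13-1, 7+10-1, …, 22+1-1, 26+0) = 26
v[9] = max(1+26-1, 4+22-1, 7+13-1, …, 26+1-1, 12+0) = 26
v[10] = max(1+26-1, 4+26-1, 7+22-1, …, 12+1-1, 29+0) = 29
v[11] = max(1+29-1, 4+26-1, 7+26-1, …, 29+1-1, 17+0) = 32
v[12] = max(1+32-1, 4+29-1, 7+26-1, …, 17+1-1, 30+0) = 32
One optimal plan: pieces 8 + 3 + 1 (2 cuts) → $34 − $2 = $32.

32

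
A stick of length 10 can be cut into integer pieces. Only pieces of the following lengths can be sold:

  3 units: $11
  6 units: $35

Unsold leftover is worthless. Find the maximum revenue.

46

Let best[k] be the best obtainable value from length k. For each k, try every first piece i and keep the best of price[i] + best[k−i].
best[1] = 0
best[2] = 0
best[3] = 11
best[4] = 11
best[5] = 11
best[6] = 35
best[7] = 35
best[8] = 35
best[9] = 46  (first piece 3, then best[6]=35)
best[10] = 46
One optimal cutting: pieces 6 + 3 with 1 unit of scrap → $46.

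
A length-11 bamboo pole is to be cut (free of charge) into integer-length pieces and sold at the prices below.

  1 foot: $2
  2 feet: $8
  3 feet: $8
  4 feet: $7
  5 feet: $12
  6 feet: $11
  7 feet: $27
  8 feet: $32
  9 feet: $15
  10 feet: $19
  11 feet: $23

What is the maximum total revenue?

43

Build r[k] bottom-up: r[k] = max over allowed piece i of (p[i] + r[k−i]).
r[1] = 2
r[2] = max(2+2, 8+0) = 8
r[3] = max(2+8, 8+2, 8+0) = 10
r[4] = max(2+10, 8+8, 8+2, 7+0) = 16
r[5] = max(2+16, 8+10, 8+8, 7+2, 12+0) = 18
r[6] = max(2+18, 8+16, 8+10, 7+8, 12+2, 11+0) = 24
r[7] = max(2+24, 8+18, 8+16, …, 11+2, 27+0) = 27
r[8] = max(2+27, 8+24, 8+18, …, 27+2, 32+0) = 32
r[9] = max(2+32, 8+27, 8+24, …, 32+2, 15+0) = 35
r[10] = max(2+35, 8+32, 8+27, …, 15+2, 19+0) = 40
r[11] = max(2+40, 8+35, 8+32, …, 19+2, 23+0) = 43
One optimal cutting: 7 + 2 + 2 → $27 + $8 + $8 = $43.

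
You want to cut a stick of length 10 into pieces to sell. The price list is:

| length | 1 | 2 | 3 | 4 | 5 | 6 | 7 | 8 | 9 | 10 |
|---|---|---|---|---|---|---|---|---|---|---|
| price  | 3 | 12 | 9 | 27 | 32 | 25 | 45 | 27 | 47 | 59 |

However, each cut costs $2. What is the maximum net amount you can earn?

Let r[k] be the best obtainable value from length k. For each k, try every first piece i and keep the best of price[i] + r[k−i] minus the 2 cut fee when i<k.
r[1] = 3
r[2] = 12
r[3] = 13  (first piece 1, then r[2]=12)
r[4] = 27
r[5] = 32
r[6] = 37  (first piece 2, then r[4]=27)
r[7] = 45
r[8] = 52  (first piece 4, then r[4]=27)
r[9] = 57  (first piece 4, then r[5]=32)
r[10] = 62  (first piece 2, then r[8]=52)
One optimal plan: pieces 4 + 4 + 2 (2 cuts) → $66 − $4 = $62.

62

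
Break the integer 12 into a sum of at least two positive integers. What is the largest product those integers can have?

81

Define g[k] = max over 1≤i<k of i · max(k−i, g[k−i]); the inner max lets the remainder stay uncut if that's better.
g[2] = 1·max(1,0) = 1·1 = 1
g[3] = 1·max(2,1) = 1·2 = 2
g[4] = 2·max(2,1) = 2·2 = 4
g[5] = 2·max(3,2) = 2·3 = 6
g[6] = 3·max(3,2) = 3·3 = 9
g[7] = 2·max(5,6) = 2·6 = 12
g[8] = 2·max(6,9) = 2·9 = 18
g[9] = 3·max(6,9) = 3·9 = 27
g[10] = 2·max(8,18) = 2·18 = 36
g[11] = 2·max(9,27) = 2·27 = 54
g[12] = 3·max(9,27) = 3·27 = 81
One optimal split: 3 + 3 + 3 + 3; product 3·3·3·3 = 81.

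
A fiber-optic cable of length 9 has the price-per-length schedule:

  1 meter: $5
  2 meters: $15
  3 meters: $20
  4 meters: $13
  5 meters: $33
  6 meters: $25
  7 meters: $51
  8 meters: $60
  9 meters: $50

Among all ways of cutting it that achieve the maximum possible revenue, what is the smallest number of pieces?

2

Let r[k] be the best obtainable value from length k. For each k, try every first piece i and keep the best of price[i] + r[k−i].
r[1] = 5
r[2] = max(5+5, 15+0) = 15
r[3] = max(5+15, 15+5, 20+0) = 20
r[4] = max(5+20, 15+15, 20+5, 13+0) = 30
r[5] = max(5+30, 15+20, 20+15, 13+5, 33+0) = 35
r[6] = max(5+35, 15+30, 20+20, 13+15, 33+5, 25+0) = 45
r[7] = max(5+45, 15+35, 20+30, …, 25+5, 51+0) = 51
r[8] = max(5+51, 15+45, 20+35, …, 51+5, 60+0) = 60
r[9] = max(5+60, 15+51, 20+45, …, 60+5, 50+0) = 66
Maximum revenue is $66.
Now minimize piece count subject to staying optimal: for each k, pieces[k] = 1 + min over i with p[i]+r[k−i]=r[k] of pieces[k−i].
pieces[6] = 3
pieces[7] = 1
pieces[8] = 1
pieces[9] = 2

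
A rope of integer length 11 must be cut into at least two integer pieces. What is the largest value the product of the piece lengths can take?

Define P[k] = max over 1≤i<k of i · max(k−i, P[k−i]); the inner max lets the remainder stay uncut if that's better.
P[2] = 1·max(1,0) = 1·1 = 1
P[3] = 1·max(2,1) = 1·2 = 2
P[4] = 2·max(2,1) = 2·2 = 4
P[5] = 2·max(3,2) = 2·3 = 6
P[6] = 3·max(3,2) = 3·3 = 9
P[7] = 2·max(5,6) = 2·6 = 12
P[8] = 2·max(6,9) = 2·9 = 18
P[9] = 3·max(6,9) = 3·9 = 27
P[10] = 2·max(8,18) = 2·18 = 36
P[11] = 2·max(9,27) = 2·27 = 54
One optimal split: 3 + 3 + 3 + 2; product 3·3·3·2 = 54.

54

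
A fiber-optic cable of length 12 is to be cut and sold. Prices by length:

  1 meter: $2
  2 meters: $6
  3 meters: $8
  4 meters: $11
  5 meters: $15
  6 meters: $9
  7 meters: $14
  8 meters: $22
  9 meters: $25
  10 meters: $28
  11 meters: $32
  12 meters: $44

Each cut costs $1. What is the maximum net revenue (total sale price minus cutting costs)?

Consider every possible first cut. r[k] is the best of p[i]+r[k−i] over all sellable i≤k, charging 1 whenever i<k.
r[1] = 2
r[2] = max(2+2-1, 6+0) = 6
r[3] = max(2+6-1, 6+2-1, 8+0) = 8
r[4] = max(2+8-1, 6+6-1, 8+2-1, 11+0) = 11
r[5] = max(2+11-1, 6+8-1, 8+6-1, 11+2-1, 15+0) = 15
r[6] = max(2+15-1, 6+11-1, 8+8-1, 11+6-1, 15+2-1, 9+0) = 16
r[7] = max(2+16-1, 6+15-1, 8+11-1, …, 9+2-1, 14+0) = 20
r[8] = max(2+20-1, 6+16-1, 8+15-1, …, 14+2-1, 22+0) = 22
r[9] = max(2+22-1, 6+20-1, 8+16-1, …, 22+2-1, 25+0) = 25
r[10] = max(2+25-1, 6+22-1, 8+20-1, …, 25+2-1, 28+0) = 29
r[11] = max(2+29-1, 6+25-1, 8+22-1, …, 28+2-1, 32+0) = 32
r[12] = max(2+32-1, 6+29-1, 8+25-1, …, 32+2-1, 44+0) = 44
Best is to make no cuts and sell whole for $44.

44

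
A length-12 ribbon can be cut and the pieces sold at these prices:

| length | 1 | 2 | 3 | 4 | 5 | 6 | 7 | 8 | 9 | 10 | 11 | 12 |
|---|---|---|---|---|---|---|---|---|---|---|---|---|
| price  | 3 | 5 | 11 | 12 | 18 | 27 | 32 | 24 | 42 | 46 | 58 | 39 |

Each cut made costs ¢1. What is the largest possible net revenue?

Let v[k] be the best obtainable value from length k. For each k, try every first piece i and keep the best of price[i] + v[k−i] minus the 1 cut fee when i<k.
v[1] = 3
v[2] = max(3+3-1, 5+0) = 5
v[3] = max(3+5-1, 5+3-1, 11+0) = 11
v[4] = max(3+11-1, 5+5-1, 11+3-1, 12+0) = 13
v[5] = max(3+13-1, 5+11-1, 11+5-1, 12+3-1, 18+0) = 18
v[6] = max(3+18-1, 5+13-1, 11+11-1, 12+5-1, 18+3-1, 27+0) = 27
v[7] = max(3+27-1, 5+18-1, 11+13-1, …, 27+3-1, 32+0) = 32
v[8] = max(3+32-1, 5+27-1, 11+18-1, …, 32+3-1, 24+0) = 34
v[9] = max(3+34-1, 5+32-1, 11+27-1, …, 24+3-1, 42+0) = 42
v[10] = max(3+42-1, 5+34-1, 11+32-1, …, 42+3-1, 46+0) = 46
v[11] = max(3+46-1, 5+42-1, 11+34-1, …, 46+3-1, 58+0) = 58
v[12] = max(3+58-1, 5+46-1, 11+42-1, …, 58+3-1, 39+0) = 60
One optimal plan: pieces 11 + 1 (1 cut) → ¢61 − ¢1 = ¢60.

60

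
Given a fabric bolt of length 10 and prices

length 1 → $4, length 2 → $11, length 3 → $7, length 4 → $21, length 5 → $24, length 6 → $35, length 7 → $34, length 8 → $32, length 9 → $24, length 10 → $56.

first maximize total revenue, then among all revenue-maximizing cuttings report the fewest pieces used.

3

Build r[k] bottom-up: r[k] = max over allowed piece i of (p[i] + r[k−i]).
r[1] = 4
r[2] = max(4+4, 11+0) = 11
r[3] = max(4+11, 11+4, 7+0) = 15
r[4] = max(4+15, 11+11, 7+4, 21+0) = 22
r[5] = max(4+22, 11+15, 7+11, 21+4, 24+0) = 26
r[6] = max(4+26, 11+22, 7+15, 21+11, 24+4, 35+0) = 35
r[7] = max(4+35, 11+26, 7+22, …, 35+4, 34+0) = 39
r[8] = max(4+39, 11+35, 7+26, …, 34+4, 32+0) = 46
r[9] = max(4+46, 11+39, 7+35, …, 32+4, 24+0) = 50
r[10] = max(4+50, 11+46, 7+39, …, 24+4, 56+0) = 57
Maximum revenue is $57.
Now minimize piece count subject to staying optimal: for each k, pieces[k] = 1 + min over i with p[i]+r[k−i]=r[k] of pieces[k−i].
pieces[7] = 2
pieces[8] = 2
pieces[9] = 3
pieces[10] = 3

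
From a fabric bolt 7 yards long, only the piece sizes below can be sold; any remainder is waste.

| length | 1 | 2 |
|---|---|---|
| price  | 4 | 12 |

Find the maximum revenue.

40

Consider every possible first cut. f[k] is the best of p[i]+f[k−i] over all sellable i≤k.
f[1] = 4
f[2] = 12
f[3] = 16  (first piece 1, then f[2]=12)
f[4] = 24  (first piece 2, then f[2]=12)
f[5] = 28  (first piece 1, then f[4]=24)
f[6] = 36  (first piece 2, then f[4]=24)
f[7] = 40  (first piece 1, then f[6]=36)
One optimal cutting: 2 + 2 + 2 + 1 → $40.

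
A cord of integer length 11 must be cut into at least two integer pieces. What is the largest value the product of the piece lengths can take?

54

Define f[k] = max over 1≤i<k of i · max(k−i, f[k−i]); the inner max lets the remainder stay uncut if that's better.
f[2] = 1×max(1,0) = 1×1 = 1
f[3] = 1×max(2,1) = 1×2 = 2
f[4] = 2×max(2,1) = 2×2 = 4
f[5] = 2×max(3,2) = 2×3 = 6
f[6] = 3×max(3,2) = 3×3 = 9
f[7] = 2×max(5,6) = 2×6 = 12
f[8] = 2×max(6,9) = 2×9 = 18
f[9] = 3×max(6,9) = 3×9 = 27
f[10] = 2×max(8,18) = 2×18 = 36
f[11] = 2×max(9,27) = 2×27 = 54
One optimal split: 3 + 3 + 3 + 2; product 3×3×3×2 = 54.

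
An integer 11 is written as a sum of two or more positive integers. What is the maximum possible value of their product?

54

Fill m[k] for k=2..11: at each k try every first piece i and multiply by the better of (k−i) uncut or m[k−i].
m[2] = 1·max(1,0) = 1·1 = 1
m[3] = 1·max(2,1) = 1·2 = 2
m[4] = 2·max(2,1) = 2·2 = 4
m[5] = 2·max(3,2) = 2·3 = 6
m[6] = 3·max(3,2) = 3·3 = 9
m[7] = 2·max(5,6) = 2·6 = 12
m[8] = 2·max(6,9) = 2·9 = 18
m[9] = 3·max(6,9) = 3·9 = 27
m[10] = 2·max(8,18) = 2·18 = 36
m[11] = 2·max(9,27) = 2·27 = 54
One optimal split: 3 + 3 + 3 + 2; product 3·3·3·2 = 54.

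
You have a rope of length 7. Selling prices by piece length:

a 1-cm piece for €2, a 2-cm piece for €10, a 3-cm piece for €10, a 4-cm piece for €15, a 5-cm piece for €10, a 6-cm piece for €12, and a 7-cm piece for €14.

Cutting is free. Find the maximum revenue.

Build r[k] bottom-up: r[k] = max over allowed piece i of (p[i] + r[k−i]).
r[1] = 2
r[2] = max(2+2, 10+0) = 10
r[3] = max(2+10, 10+2, 10+0) = 12
r[4] = max(2+12, 10+10, 10+2, 15+0) = 20
r[5] = max(2+20, 10+12, 10+10, 15+2, 10+0) = 22
r[6] = max(2+22, 10+20, 10+12, 15+10, 10+2, 12+0) = 30
r[7] = max(2+30, 10+22, 10+20, …, 12+2, 14+0) = 32
One optimal cutting: 2 + 2 + 2 + 1 → €10 + €10 + €10 + €2 = €32.

32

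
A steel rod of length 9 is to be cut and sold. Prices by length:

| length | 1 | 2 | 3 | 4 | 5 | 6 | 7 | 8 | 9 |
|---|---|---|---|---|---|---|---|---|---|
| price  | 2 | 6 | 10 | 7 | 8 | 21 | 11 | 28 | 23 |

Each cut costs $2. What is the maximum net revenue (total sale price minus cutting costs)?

Let v[k] be the best obtainable value from length k. For each k, try every first piece i and keep the best of price[i] + v[k−i] minus the 2 cut fee when i<k.
v[1] = 2
v[2] = max(2+2-2, 6+0) = 6
v[3] = max(2+6-2, 6+2-2, 10+0) = 10
v[4] = max(2+10-2, 6+6-2, 10+2-2, 7+0) = 10
v[5] = max(2+10-2, 6+10-2, 10+6-2, 7+2-2, 8+0) = 14
v[6] = max(2+14-2, 6+10-2, 10+10-2, 7+6-2, 8+2-2, 21+0) = 21
v[7] = max(2+21-2, 6+14-2, 10+10-2, …, 21+2-2, 11+0) = 21
v[8] = max(2+21-2, 6+21-2, 10+14-2, …, 11+2-2, 28+0) = 28
v[9] = max(2+28-2, 6+21-2, 10+21-2, …, 28+2-2, 23+0) = 29
One optimal plan: pieces 6 + 3 (1 cut) → $31 − $2 = $29.

29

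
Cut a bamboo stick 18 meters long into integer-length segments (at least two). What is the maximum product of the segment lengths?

Fill P[k] for k=2..18: at each k try every first piece i and multiply by the better of (k−i) uncut or P[k−i].
Small cases: P[2]=1, P[3]=2, P[4]=4, P[5]=6, P[6]=9, P[7]=12, P[8]=18, P[9]=27, P[10]=36, P[11]=54.
P[12] = max(1·54, 2·36, 3·27, …, 10·2, 11·1) = 81
P[13] = max(1·81, 2·54, 3·36, …, 11·2, 12·1) = 108
P[14] = max(1·108, 2·81, 3·54, …, 12·2, 13·1) = 162
P[15] = max(1·162, 2·108, 3·81, …, 13·2, 14·1) = 243
P[16] = max(1·243, 2·162, 3·108, …, 14·2, 15·1) = 324
P[17] = max(1·324, 2·243, 3·162, …, 15·2, 16·1) = 486
P[18] = max(1·486, 2·324, 3·243, …, 16·2, 17·1) = 729
One optimal split: 3 + 3 + 3 + 3 + 3 + 3; product 3·3·3·3·3·3 = 729.

729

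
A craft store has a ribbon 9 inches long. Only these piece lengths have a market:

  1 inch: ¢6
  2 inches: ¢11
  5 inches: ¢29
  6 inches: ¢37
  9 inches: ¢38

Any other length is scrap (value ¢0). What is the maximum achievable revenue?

55

Build best[k] bottom-up: best[k] = max over allowed piece i of (p[i] + best[k−i]).
best[1] = 6
best[2] = max(6+6, 11+0) = 12
best[3] = max(6+12, 11+6) = 18
best[4] = max(6+18, 11+12) = 24
best[5] = max(6+24, 11+18, 29+0) = 30
best[6] = max(6+30, 11+24, 29+6, 37+0) = 37
best[7] = max(6+37, 11+30, 29+12, 37+6) = 43
best[8] = max(6+43, 11+37, 29+18, 37+12) = 49
best[9] = max(6+49, 11+43, 29+24, 37+18, 38+0) = 55
One optimal cutting: 6 + 1 + 1 + 1 → ¢55.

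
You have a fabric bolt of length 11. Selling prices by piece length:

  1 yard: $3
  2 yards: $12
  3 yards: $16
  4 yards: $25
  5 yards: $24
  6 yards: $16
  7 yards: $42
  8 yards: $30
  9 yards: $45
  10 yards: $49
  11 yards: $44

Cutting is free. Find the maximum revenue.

67

Let R[k] be the best obtainable value from length k. For each k, try every first piece i and keep the best of price[i] + R[k−i].
R[1] = 3
R[2] = max(3+3, 12+0) = 12
R[3] = max(3+12, 12+3, 16+0) = 16
R[4] = max(3+16, 12+12, 16+3, 25+0) = 25
R[5] = max(3+25, 12+16, 16+12, 25+3, 24+0) = 28
R[6] = max(3+28, 12+25, 16+16, 25+12, 24+3, 16+0) = 37
R[7] = max(3+37, 12+28, 16+25, …, 16+3, 42+0) = 42
R[8] = max(3+42, 12+37, 16+28, …, 42+3, 30+0) = 50
R[9] = max(3+50, 12+42, 16+37, …, 30+3, 45+0) = 54
R[10] = max(3+54, 12+50, 16+42, …, 45+3, 49+0) = 62
R[11] = max(3+62, 12+54, 16+50, …, 49+3, 44+0) = 67
One optimal cutting: 7 + 4 → $42 + $25 = $67.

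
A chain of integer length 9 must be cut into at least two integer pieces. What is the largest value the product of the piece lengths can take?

Define g[k] = max over 1≤i<k of i · max(k−i, g[k−i]); the inner max lets the remainder stay uncut if that's better.
Small cases: g[2]=1.
g[3] = 1×max(2,1) = 1×2 = 2
g[4] = 2×max(2,1) = 2×2 = 4
g[5] = 2×max(3,2) = 2×3 = 6
g[6] = 3×max(3,2) = 3×3 = 9
g[7] = 2×max(5,6) = 2×6 = 12
g[8] = 2×max(6,9) = 2×9 = 18
g[9] = 3×max(6,9) = 3×9 = 27
One optimal split: 3 + 3 + 3; product 3×3×3 = 27.

27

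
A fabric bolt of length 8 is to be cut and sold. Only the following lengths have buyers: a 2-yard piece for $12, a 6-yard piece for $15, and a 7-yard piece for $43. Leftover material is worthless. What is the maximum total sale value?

Let f[k] be the best obtainable value from length k. For each k, try every first piece i and keep the best of price[i] + f[k−i].
f[1] = 0
f[2] = 12
f[3] = 12
f[4] = 24  (first piece 2, then f[2]=12)
f[5] = 24
f[6] = 36  (first piece 2, then f[4]=24)
f[7] = 43
f[8] = 48  (first piece 2, then f[6]=36)
One optimal cutting: 2 + 2 + 2 + 2 → $48.

48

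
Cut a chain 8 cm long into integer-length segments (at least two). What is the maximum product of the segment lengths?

18

Define P[k] = max over 1≤i<k of i · max(k−i, P[k−i]); the inner max lets the remainder stay uncut if that's better.
P[2] = 1×max(1,0) = 1×1 = 1
P[3] = 1×max(2,1) = 1×2 = 2
P[4] = 2×max(2,1) = 2×2 = 4
P[5] = 2×max(3,2) = 2×3 = 6
P[6] = 3×max(3,2) = 3×3 = 9
P[7] = 2×max(5,6) = 2×6 = 12
P[8] = 2×max(6,9) = 2×9 = 18
One optimal split: 3 + 3 + 2; product 3×3×2 = 18.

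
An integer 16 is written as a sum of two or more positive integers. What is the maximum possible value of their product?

Define g[k] = max over 1≤i<k of i · max(k−i, g[k−i]); the inner max lets the remainder stay uncut if that's better.
Small cases: g[2]=1, g[3]=2, g[4]=4, g[5]=6, g[6]=9, g[7]=12, g[8]=18, g[9]=27, g[10]=36.
g[11] = 2·max(9,27) = 2·27 = 54
g[12] = 3·max(9,27) = 3·27 = 81
g[13] = 2·max(11,54) = 2·54 = 108
g[14] = 2·max(12,81) = 2·81 = 162
g[15] = 3·max(12,81) = 3·81 = 243
g[16] = 2·max(14,162) = 2·162 = 324
One optimal split: 3 + 3 + 3 + 3 + 2 + 2; product 3·3·3·3·2·2 = 324.

324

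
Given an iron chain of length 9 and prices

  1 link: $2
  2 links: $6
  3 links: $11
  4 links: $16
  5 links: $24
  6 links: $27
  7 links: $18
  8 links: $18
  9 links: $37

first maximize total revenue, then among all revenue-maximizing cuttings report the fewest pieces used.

2

Build r[k] bottom-up: r[k] = max over allowed piece i of (p[i] + r[k−i]).
r[1] = 2
r[2] = 6
r[3] = 11
r[4] = 16
r[5] = 24
r[6] = 27
r[7] = 30  (first piece 2, then r[5]=24)
r[8] = 35  (first piece 3, then r[5]=24)
r[9] = 40  (first piece 4, then r[5]=24)
Maximum revenue is $40.
Now minimize piece count subject to staying optimal: for each k, pieces[k] = 1 + min over i with p[i]+r[k−i]=r[k] of pieces[k−i].
pieces[6] = 1
pieces[7] = 2
pieces[8] = 2
pieces[9] = 2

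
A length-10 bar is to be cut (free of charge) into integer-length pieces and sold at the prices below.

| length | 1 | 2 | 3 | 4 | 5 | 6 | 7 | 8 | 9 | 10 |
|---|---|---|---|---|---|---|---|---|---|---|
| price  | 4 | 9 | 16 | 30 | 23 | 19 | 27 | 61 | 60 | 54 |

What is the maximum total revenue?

70

Build R[k] bottom-up: R[k] = max over allowed piece i of (p[i] + R[k−i]).
R[1] = 4
R[2] = 9
R[3] = 16
R[4] = 30
R[5] = 34  (first piece 1, then R[4]=30)
R[6] = 39  (first piece 2, then R[4]=30)
R[7] = 46  (first piece 3, then R[4]=30)
R[8] = 61
R[9] = 65  (first piece 1, then R[8]=61)
R[10] = 70  (first piece 2, then R[8]=61)
One optimal cutting: 8 + 2 → $61 + $9 = $70.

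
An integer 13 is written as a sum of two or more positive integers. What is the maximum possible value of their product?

108

Fill g[k] for k=2..13: at each k try every first piece i and multiply by the better of (k−i) uncut or g[k−i].
g[2] = 1·max(1,0) = 1·1 = 1
g[3] = max(1·2, 2·1) = 2
g[4] = max(1·3, 2·2, 3·1) = 4
g[5] = max(1·4, 2·3, 3·2, 4·1) = 6
g[6] = max(1·6, 2·4, 3·3, 4·2, 5·1) = 9
g[7] = max(1·9, 2·6, 3·4, 4·3, 5·2, 6·1) = 12
g[8] = max(1·12, 2·9, 3·6, …, 6·2, 7·1) = 18
g[9] = max(1·18, 2·12, 3·9, …, 7·2, 8·1) = 27
g[10] = max(1·27, 2·18, 3·12, …, 8·2, 9·1) = 36
g[11] = max(1·36, 2·27, 3·18, …, 9·2, 10·1) = 54
g[12] = max(1·54, 2·36, 3·27, …, 10·2, 11·1) = 81
g[13] = max(1·81, 2·54, 3·36, …, 11·2, 12·1) = 108
One optimal split: 3 + 3 + 3 + 2 + 2; product 3·3·3·2·2 = 108.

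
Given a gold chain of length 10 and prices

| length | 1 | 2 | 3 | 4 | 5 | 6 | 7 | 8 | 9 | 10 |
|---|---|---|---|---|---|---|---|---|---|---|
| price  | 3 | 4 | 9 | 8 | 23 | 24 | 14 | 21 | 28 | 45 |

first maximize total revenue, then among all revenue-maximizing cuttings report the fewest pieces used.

Consider every possible first cut. r[k] is the best of p[i]+r[k−i] over all sellable i≤k.
r[1] = 3
r[2] = 6  (first piece 1, then r[1]=3)
r[3] = 9  (first piece 1, then r[2]=6)
r[4] = 12  (first piece 1, then r[3]=9)
r[5] = 23
r[6] = 26  (first piece 1, then r[5]=23)
r[7] = 29  (first piece 1, then r[6]=26)
r[8] = 32  (first piece 1, then r[7]=29)
r[9] = 35  (first piece 1, then r[8]=32)
r[10] = 46  (first piece 5, then r[5]=23)
Maximum revenue is $46.
Now minimize piece count subject to staying optimal: for each k, pieces[k] = 1 + min over i with p[i]+r[k−i]=r[k] of pieces[k−i].
pieces[7] = 3
pieces[8] = 2
pieces[9] = 3
pieces[10] = 2

2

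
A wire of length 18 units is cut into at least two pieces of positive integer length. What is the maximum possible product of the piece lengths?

729

Define g[k] = max over 1≤i<k of i · max(k−i, g[k−i]); the inner max lets the remainder stay uncut if that's better.
g[2] = 1×max(1,0) = 1×1 = 1
g[3] = max(1×2, 2×1) = 2
g[4] = max(1×3, 2×2, 3×1) = 4
g[5] = max(1×4, 2×3, 3×2, 4×1) = 6
g[6] = max(1×6, 2×4, 3×3, 4×2, 5×1) = 9
g[7] = max(1×9, 2×6, 3×4, 4×3, 5×2, 6×1) = 12
g[8] = max(1×12, 2×9, 3×6, …, 6×2, 7×1) = 18
g[9] = max(1×18, 2×12, 3×9, …, 7×2, 8×1) = 27
g[10] = max(1×27, 2×18, 3×12, …, 8×2, 9×1) = 36
g[11] = max(1×36, 2×27, 3×18, …, 9×2, 10×1) = 54
g[12] = max(1×54, 2×36, 3×27, …, 10×2, 11×1) = 81
g[13] = max(1×81, 2×54, 3×36, …, 11×2, 12×1) = 108
g[14] = max(1×108, 2×81, 3×54, …, 12×2, 13×1) = 162
g[15] = max(1×162, 2×108, 3×81, …, 13×2, 14×1) = 243
g[16] = max(1×243, 2×162, 3×108, …, 14×2, 15×1) = 324
g[17] = max(1×324, 2×243, 3×162, …, 15×2, 16×1) = 486
g[18] = max(1×486, 2×324, 3×243, …, 16×2, 17×1) = 729
One optimal split: 3 + 3 + 3 + 3 + 3 + 3; product 3×3×3×3×3×3 = 729.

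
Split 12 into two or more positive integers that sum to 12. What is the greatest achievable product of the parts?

81

Fill prod[k] for k=2..12: at each k try every first piece i and multiply by the better of (k−i) uncut or prod[k−i].
prod[2] = 1·max(1,0) = 1·1 = 1
prod[3] = 1·max(2,1) = 1·2 = 2
prod[4] = 2·max(2,1) = 2·2 = 4
prod[5] = 2·max(3,2) = 2·3 = 6
prod[6] = 3·max(3,2) = 3·3 = 9
prod[7] = 2·max(5,6) = 2·6 = 12
prod[8] = 2·max(6,9) = 2·9 = 18
prod[9] = 3·max(6,9) = 3·9 = 27
prod[10] = 2·max(8,18) = 2·18 = 36
prod[11] = 2·max(9,27) = 2·27 = 54
prod[12] = 3·max(9,27) = 3·27 = 81
One optimal split: 3 + 3 + 3 + 3; product 3·3·3·3 = 81.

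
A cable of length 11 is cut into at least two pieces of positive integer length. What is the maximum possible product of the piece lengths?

Fill f[k] for k=2..11: at each k try every first piece i and multiply by the better of (k−i) uncut or f[k−i].
f[2] = 1×max(1,0) = 1×1 = 1
f[3] = max(1×2, 2×1) = 2
f[4] = max(1×3, 2×2, 3×1) = 4
f[5] = max(1×4, 2×3, 3×2, 4×1) = 6
f[6] = max(1×6, 2×4, 3×3, 4×2, 5×1) = 9
f[7] = max(1×9, 2×6, 3×4, 4×3, 5×2, 6×1) = 12
f[8] = max(1×12, 2×9, 3×6, …, 6×2, 7×1) = 18
f[9] = max(1×18, 2×12, 3×9, …, 7×2, 8×1) = 27
f[10] = max(1×27, 2×18, 3×12, …, 8×2, 9×1) = 36
f[11] = max(1×36, 2×27, 3×18, …, 9×2, 10×1) = 54
One optimal split: 3 + 3 + 3 + 2; product 3×3×3×2 = 54.

54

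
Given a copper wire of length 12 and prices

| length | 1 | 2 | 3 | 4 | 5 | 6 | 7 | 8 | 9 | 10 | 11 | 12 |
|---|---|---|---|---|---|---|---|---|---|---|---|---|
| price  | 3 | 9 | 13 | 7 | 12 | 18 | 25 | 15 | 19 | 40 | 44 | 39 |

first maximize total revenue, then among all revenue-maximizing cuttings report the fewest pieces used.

6

Let r[k] be the best obtainable value from length k. For each k, try every first piece i and keep the best of price[i] + r[k−i].
r[1] = 3
r[2] = max(3+3, 9+0) = 9
r[3] = max(3+9, 9+3, 13+0) = 13
r[4] = max(3+13, 9+9, 13+3, 7+0) = 18
r[5] = max(3+18, 9+13, 13+9, 7+3, 12+0) = 22
r[6] = max(3+22, 9+18, 13+13, 7+9, 12+3, 18+0) = 27
r[7] = max(3+27, 9+22, 13+18, …, 18+3, 25+0) = 31
r[8] = max(3+31, 9+27, 13+22, …, 25+3, 15+0) = 36
r[9] = max(3+36, 9+31, 13+27, …, 15+3, 19+0) = 40
r[10] = max(3+40, 9+36, 13+31, …, 19+3, 40+0) = 45
r[11] = max(3+45, 9+40, 13+36, …, 40+3, 44+0) = 49
r[12] = max(3+49, 9+45, 13+40, …, 44+3, 39+0) = 54
Maximum revenue is €54.
Now minimize piece count subject to staying optimal: for each k, pieces[k] = 1 + min over i with p[i]+r[k−i]=r[k] of pieces[k−i].
pieces[9] = 4
pieces[10] = 5
pieces[11] = 5
pieces[12] = 6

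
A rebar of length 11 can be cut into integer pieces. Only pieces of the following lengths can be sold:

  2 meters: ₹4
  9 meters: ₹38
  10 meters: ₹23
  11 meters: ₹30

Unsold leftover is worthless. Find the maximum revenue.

42

Consider every possible first cut. r[k] is the best of p[i]+r[k−i] over all sellable i≤k.
r[1] = 0
r[2] = 4
r[3] = 4
r[4] = 8  (first piece 2, then r[2]=4)
r[5] = 8
r[6] = 12  (first piece 2, then r[4]=8)
r[7] = 12
r[8] = 16  (first piece 2, then r[6]=12)
r[9] = max(4+12, 38+0) = 38
r[10] = max(4+16, 38+0, 23+0) = 38
r[11] = max(4+38, 38+4, 23+0, 30+0) = 42
One optimal cutting: 9 + 2 → ₹42.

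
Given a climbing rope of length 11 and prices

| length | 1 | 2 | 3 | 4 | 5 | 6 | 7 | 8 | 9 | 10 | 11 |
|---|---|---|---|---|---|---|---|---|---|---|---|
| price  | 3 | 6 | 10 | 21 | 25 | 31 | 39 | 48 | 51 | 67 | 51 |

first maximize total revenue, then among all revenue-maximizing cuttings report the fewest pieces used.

Let r[k] be the best obtainable value from length k. For each k, try every first piece i and keep the best of price[i] + r[k−i].
r[1] = 3
r[2] = 6  (first piece 1, then r[1]=3)
r[3] = 10
r[4] = 21
r[5] = 25
r[6] = 31
r[7] = 39
r[8] = 48
r[9] = 51  (first piece 1, then r[8]=48)
r[10] = 67
r[11] = 70  (first piece 1, then r[10]=67)
Maximum revenue is €70.
Now minimize piece count subject to staying optimal: for each k, pieces[k] = 1 + min over i with p[i]+r[k−i]=r[k] of pieces[k−i].
pieces[8] = 1
pieces[9] = 1
pieces[10] = 1
pieces[11] = 2

2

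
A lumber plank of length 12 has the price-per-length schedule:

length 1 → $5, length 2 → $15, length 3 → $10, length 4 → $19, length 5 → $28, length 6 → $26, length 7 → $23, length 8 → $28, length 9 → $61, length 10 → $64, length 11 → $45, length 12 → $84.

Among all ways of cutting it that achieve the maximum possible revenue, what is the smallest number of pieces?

6

Consider every possible first cut. r[k] is the best of p[i]+r[k−i] over all sellable i≤k.
r[1] = 5
r[2] = 15
r[3] = 20  (first piece 1, then r[2]=15)
r[4] = 30  (first piece 2, then r[2]=15)
r[5] = 35  (first piece 1, then r[4]=30)
r[6] = 45  (first piece 2, then r[4]=30)
r[7] = 50  (first piece 1, then r[6]=45)
r[8] = 60  (first piece 2, then r[6]=45)
r[9] = 65  (first piece 1, then r[8]=60)
r[10] = 75  (first piece 2, then r[8]=60)
r[11] = 80  (first piece 1, then r[10]=75)
r[12] = 90  (first piece 2, then r[10]=75)
Maximum revenue is $90.
Now minimize piece count subject to staying optimal: for each k, pieces[k] = 1 + min over i with p[i]+r[k−i]=r[k] of pieces[k−i].
pieces[9] = 5
pieces[10] = 5
pieces[11] = 6
pieces[12] = 6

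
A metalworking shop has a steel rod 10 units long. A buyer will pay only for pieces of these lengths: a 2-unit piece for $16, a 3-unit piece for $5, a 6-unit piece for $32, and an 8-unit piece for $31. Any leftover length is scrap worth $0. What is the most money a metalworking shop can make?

80

Let r[k] be the best obtainable value from length k. For each k, try every first piece i and keep the best of price[i] + r[k−i].
r[1] = 0
r[2] = 16
r[3] = max(16+0, 5+0) = 16
r[4] = max(16+16, 5+0) = 32
r[5] = max(16+16, 5+16) = 32
r[6] = max(16+32, 5+16, 32+0) = 48
r[7] = max(16+32, 5+32, 32+0) = 48
r[8] = max(16+48, 5+32, 32+16, 31+0) = 64
r[9] = max(16+48, 5+48, 32+16, 31+0) = 64
r[10] = max(16+64, 5+48, 32+32, 31+16) = 80
One optimal cutting: 2 + 2 + 2 + 2 + 2 → $80.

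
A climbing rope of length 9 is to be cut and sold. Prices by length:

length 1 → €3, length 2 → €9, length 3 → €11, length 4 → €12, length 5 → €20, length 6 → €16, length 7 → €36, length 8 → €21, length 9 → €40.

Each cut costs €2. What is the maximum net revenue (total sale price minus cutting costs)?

43

Let net[k] be the best obtainable value from length k. For each k, try every first piece i and keep the best of price[i] + net[k−i] minus the 2 cut fee when i<k.
net[1] = 3
net[2] = max(3+3-2, 9+0) = 9
net[3] = max(3+9-2, 9+3-2, 11+0) = 11
net[4] = max(3+11-2, 9+9-2, 11+3-2, 12+0) = 16
net[5] = max(3+16-2, 9+11-2, 11+9-2, 12+3-2, 20+0) = 20
net[6] = max(3+20-2, 9+16-2, 11+11-2, 12+9-2, 20+3-2, 16+0) = 23
net[7] = max(3+23-2, 9+20-2, 11+16-2, …, 16+3-2, 36+0) = 36
net[8] = max(3+36-2, 9+23-2, 11+20-2, …, 36+3-2, 21+0) = 37
net[9] = max(3+37-2, 9+36-2, 11+23-2, …, 21+3-2, 40+0) = 43
One optimal plan: pieces 7 + 2 (1 cut) → €45 − €2 = €43.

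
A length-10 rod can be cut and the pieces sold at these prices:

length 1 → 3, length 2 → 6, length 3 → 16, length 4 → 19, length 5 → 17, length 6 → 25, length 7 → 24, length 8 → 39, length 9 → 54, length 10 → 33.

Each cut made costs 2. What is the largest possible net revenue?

55

Build v[k] bottom-up: v[k] = max over allowed piece i of (p[i] + v[k−i]) − 2 per cut.
v[1] = 3
v[2] = max(3+3-2, 6+0) = 6
v[3] = max(3+6-2, 6+3-2, 16+0) = 16
v[4] = max(3+16-2, 6+6-2, 16+3-2, 19+0) = 19
v[5] = max(3+19-2, 6+16-2, 16+6-2, 19+3-2, 17+0) = 20
v[6] = max(3+20-2, 6+19-2, 16+16-2, 19+6-2, 17+3-2, 25+0) = 30
v[7] = max(3+30-2, 6+20-2, 16+19-2, …, 25+3-2, 24+0) = 33
v[8] = max(3+33-2, 6+30-2, 16+20-2, …, 24+3-2, 39+0) = 39
v[9] = max(3+39-2, 6+33-2, 16+30-2, …, 39+3-2, 54+0) = 54
v[10] = max(3+54-2, 6+39-2, 16+33-2, …, 54+3-2, 33+0) = 55
One optimal plan: pieces 9 + 1 (1 cut) → 57 − 2 = 55.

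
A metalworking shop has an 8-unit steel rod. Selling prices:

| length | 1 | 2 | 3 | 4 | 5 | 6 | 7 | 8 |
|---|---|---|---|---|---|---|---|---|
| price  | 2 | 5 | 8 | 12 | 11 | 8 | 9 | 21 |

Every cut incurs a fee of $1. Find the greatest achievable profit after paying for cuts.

Let r[k] be the best obtainable value from length k. For each k, try every first piece i and keep the best of price[i] + r[k−i] minus the 1 cut fee when i<k.
r[1] = 2
r[2] = 5
r[3] = 8
r[4] = 12
r[5] = 13  (first piece 1, then r[4]=12)
r[6] = 16  (first piece 2, then r[4]=12)
r[7] = 19  (first piece 3, then r[4]=12)
r[8] = 23  (first piece 4, then r[4]=12)
One optimal plan: pieces 4 + 4 (1 cut) → $24 − $1 = $23.

23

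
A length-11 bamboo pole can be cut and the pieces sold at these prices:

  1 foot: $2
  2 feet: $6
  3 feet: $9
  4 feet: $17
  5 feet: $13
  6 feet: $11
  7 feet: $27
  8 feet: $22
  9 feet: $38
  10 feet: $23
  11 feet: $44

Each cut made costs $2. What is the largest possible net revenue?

Let r[k] be the best obtainable value from length k. For each k, try every first piece i and keep the best of price[i] + r[k−i] minus the 2 cut fee when i<k.
r[1] = 2
r[2] = 6
r[3] = 9
r[4] = 17
r[5] = 17  (first piece 1, then r[4]=17)
r[6] = 21  (first piece 2, then r[4]=17)
r[7] = 27
r[8] = 32  (first piece 4, then r[4]=17)
r[9] = 38
r[10] = 38  (first piece 1, then r[9]=38)
r[11] = 44
Best is to make no cuts and sell whole for $44.

44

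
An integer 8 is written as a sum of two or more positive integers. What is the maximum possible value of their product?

Define f[k] = max over 1≤i<k of i · max(k−i, f[k−i]); the inner max lets the remainder stay uncut if that's better.
Small cases: f[2]=1.
f[3] = max(1·2, 2·1) = 2
f[4] = max(1·3, 2·2, 3·1) = 4
f[5] = max(1·4, 2·3, 3·2, 4·1) = 6
f[6] = max(1·6, 2·4, 3·3, 4·2, 5·1) = 9
f[7] = max(1·9, 2·6, 3·4, 4·3, 5·2, 6·1) = 12
f[8] = max(1·12, 2·9, 3·6, …, 6·2, 7·1) = 18
One optimal split: 3 + 3 + 2; product 3·3·2 = 18.

18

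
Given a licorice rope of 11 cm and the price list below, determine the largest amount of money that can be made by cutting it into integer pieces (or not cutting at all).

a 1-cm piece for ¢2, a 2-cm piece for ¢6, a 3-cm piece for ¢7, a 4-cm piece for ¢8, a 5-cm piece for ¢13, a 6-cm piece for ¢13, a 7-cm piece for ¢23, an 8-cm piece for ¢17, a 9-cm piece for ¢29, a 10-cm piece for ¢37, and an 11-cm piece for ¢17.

39

Build best[k] bottom-up: best[k] = max over allowed piece i of (p[i] + best[k−i]).
best[1] = 2
best[2] = 6
best[3] = 8  (first piece 1, then best[2]=6)
best[4] = 12  (first piece 2, then best[2]=6)
best[5] = 14  (first piece 1, then best[4]=12)
best[6] = 18  (first piece 2, then best[4]=12)
best[7] = 23
best[8] = 25  (first piece 1, then best[7]=23)
best[9] = 29  (first piece 2, then best[7]=23)
best[10] = 37
best[11] = 39  (first piece 1, then best[10]=37)
One optimal cutting: 10 + 1 → ¢37 + ¢2 = ¢39.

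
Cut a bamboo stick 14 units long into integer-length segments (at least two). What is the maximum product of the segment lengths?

Define g[k] = max over 1≤i<k of i · max(k−i, g[k−i]); the inner max lets the remainder stay uncut if that's better.
g[2] = 1×max(1,0) = 1×1 = 1
g[3] = max(1×2, 2×1) = 2
g[4] = max(1×3, 2×2, 3×1) = 4
g[5] = max(1×4, 2×3, 3×2, 4×1) = 6
g[6] = max(1×6, 2×4, 3×3, 4×2, 5×1) = 9
g[7] = max(1×9, 2×6, 3×4, 4×3, 5×2, 6×1) = 12
g[8] = max(1×12, 2×9, 3×6, …, 6×2, 7×1) = 18
g[9] = max(1×18, 2×12, 3×9, …, 7×2, 8×1) = 27
g[10] = max(1×27, 2×18, 3×12, …, 8×2, 9×1) = 36
g[11] = max(1×36, 2×27, 3×18, …, 9×2, 10×1) = 54
g[12] = max(1×54, 2×36, 3×27, …, 10×2, 11×1) = 81
g[13] = max(1×81, 2×54, 3×36, …, 11×2, 12×1) = 108
g[14] = max(1×108, 2×81, 3×54, …, 12×2, 13×1) = 162
One optimal split: 3 + 3 + 3 + 3 + 2; product 3×3×3×3×2 = 162.

162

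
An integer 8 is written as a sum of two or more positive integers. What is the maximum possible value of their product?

18

Fill g[k] for k=2..8: at each k try every first piece i and multiply by the better of (k−i) uncut or g[k−i].
Small cases: g[2]=1.
g[3] = 1·max(2,1) = 1·2 = 2
g[4] = 2·max(2,1) = 2·2 = 4
g[5] = 2·max(3,2) = 2·3 = 6
g[6] = 3·max(3,2) = 3·3 = 9
g[7] = 2·max(5,6) = 2·6 = 12
g[8] = 2·max(6,9) = 2·9 = 18
One optimal split: 3 + 3 + 2; product 3·3·2 = 18.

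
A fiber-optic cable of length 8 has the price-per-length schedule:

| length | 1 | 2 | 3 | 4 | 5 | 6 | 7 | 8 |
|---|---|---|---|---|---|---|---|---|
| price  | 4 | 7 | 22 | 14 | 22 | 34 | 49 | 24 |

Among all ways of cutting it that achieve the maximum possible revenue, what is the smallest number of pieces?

2

Consider every possible first cut. r[k] is the best of p[i]+r[k−i] over all sellable i≤k.
r[1] = 4
r[2] = 8  (first piece 1, then r[1]=4)
r[3] = 22
r[4] = 26  (first piece 1, then r[3]=22)
r[5] = 30  (first piece 1, then r[4]=26)
r[6] = 44  (first piece 3, then r[3]=22)
r[7] = 49
r[8] = 53  (first piece 1, then r[7]=49)
Maximum revenue is $53.
Now minimize piece count subject to staying optimal: for each k, pieces[k] = 1 + min over i with p[i]+r[k−i]=r[k] of pieces[k−i].
pieces[5] = 3
pieces[6] = 2
pieces[7] = 1
pieces[8] = 2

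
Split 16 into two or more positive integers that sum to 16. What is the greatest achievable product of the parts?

324

Define g[k] = max over 1≤i<k of i · max(k−i, g[k−i]); the inner max lets the remainder stay uncut if that's better.
g[2] = 1*max(1,0) = 1*1 = 1
g[3] = max(1*2, 2*1) = 2
g[4] = max(1*3, 2*2, 3*1) = 4
g[5] = max(1*4, 2*3, 3*2, 4*1) = 6
g[6] = max(1*6, 2*4, 3*3, 4*2, 5*1) = 9
g[7] = max(1*9, 2*6, 3*4, 4*3, 5*2, 6*1) = 12
g[8] = max(1*12, 2*9, 3*6, …, 6*2, 7*1) = 18
g[9] = max(1*18, 2*12, 3*9, …, 7*2, 8*1) = 27
g[10] = max(1*27, 2*18, 3*12, …, 8*2, 9*1) = 36
g[11] = max(1*36, 2*27, 3*18, …, 9*2, 10*1) = 54
g[12] = max(1*54, 2*36, 3*27, …, 10*2, 11*1) = 81
g[13] = max(1*81, 2*54, 3*36, …, 11*2, 12*1) = 108
g[14] = max(1*108, 2*81, 3*54, …, 12*2, 13*1) = 162
g[15] = max(1*162, 2*108, 3*81, …, 13*2, 14*1) = 243
g[16] = max(1*243, 2*162, 3*108, …, 14*2, 15*1) = 324
One optimal split: 3 + 3 + 3 + 3 + 2 + 2; product 3*3*3*3*2*2 = 324.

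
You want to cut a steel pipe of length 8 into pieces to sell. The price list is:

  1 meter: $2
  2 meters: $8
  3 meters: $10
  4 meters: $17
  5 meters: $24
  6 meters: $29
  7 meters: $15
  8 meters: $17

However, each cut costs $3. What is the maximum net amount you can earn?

Build r[k] bottom-up: r[k] = max over allowed piece i of (p[i] + r[k−i]) − 3 per cut.
r[1] = 2
r[2] = max(2+2-3, 8+0) = 8
r[3] = max(2+8-3, 8+2-3, 10+0) = 10
r[4] = max(2+10-3, 8+8-3, 10+2-3, 17+0) = 17
r[5] = max(2+17-3, 8+10-3, 10+8-3, 17+2-3, 24+0) = 24
r[6] = max(2+24-3, 8+17-3, 10+10-3, 17+8-3, 24+2-3, 29+0) = 29
r[7] = max(2+29-3, 8+24-3, 10+17-3, …, 29+2-3, 15+0) = 29
r[8] = max(2+29-3, 8+29-3, 10+24-3, …, 15+2-3, 17+0) = 34
One optimal plan: pieces 6 + 2 (1 cut) → $37 − $3 = $34.

34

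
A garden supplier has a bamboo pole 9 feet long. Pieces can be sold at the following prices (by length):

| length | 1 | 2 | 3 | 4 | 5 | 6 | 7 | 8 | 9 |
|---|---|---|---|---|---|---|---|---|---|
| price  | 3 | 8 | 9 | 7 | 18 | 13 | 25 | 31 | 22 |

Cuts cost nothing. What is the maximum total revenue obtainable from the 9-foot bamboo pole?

Build best[k] bottom-up: best[k] = max over allowed piece i of (p[i] + best[k−i]).
best[1] = 3
best[2] = max(3+3, 8+0) = 8
best[3] = max(3+8, 8+3, 9+0) = 11
best[4] = max(3+11, 8+8, 9+3, 7+0) = 16
best[5] = max(3+16, 8+11, 9+8, 7+3, 18+0) = 19
best[6] = max(3+19, 8+16, 9+11, 7+8, 18+3, 13+0) = 24
best[7] = max(3+24, 8+19, 9+16, …, 13+3, 25+0) = 27
best[8] = max(3+27, 8+24, 9+19, …, 25+3, 31+0) = 32
best[9] = max(3+32, 8+27, 9+24, …, 31+3, 22+0) = 35
One optimal cutting: 2 + 2 + 2 + 2 + 1 → $8 + $8 + $8 + $8 + $3 = $35.

35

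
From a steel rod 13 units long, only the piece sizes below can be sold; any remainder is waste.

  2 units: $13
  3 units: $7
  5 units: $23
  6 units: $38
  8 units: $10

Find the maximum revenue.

Build r[k] bottom-up: r[k] = max over allowed piece i of (p[i] + r[k−i]).
r[1] = 0
r[2] = 13
r[3] = max(13+0, 7+0) = 13
r[4] = max(13+13, 7+0) = 26
r[5] = max(13+13, 7+13, 23+0) = 26
r[6] = max(13+26, 7+13, 23+0, 38+0) = 39
r[7] = max(13+26, 7+26, 23+13, 38+0) = 39
r[8] = max(13+39, 7+26, 23+13, 38+13, 10+0) = 52
r[9] = max(13+39, 7+39, 23+26, 38+13, 10+0) = 52
r[10] = max(13+52, 7+39, 23+26, 38+26, 10+13) = 65
r[11] = max(13+52, 7+52, 23+39, 38+26, 10+13) = 65
r[12] = max(13+65, 7+52, 23+39, 38+39, 10+26) = 78
r[13] = max(13+65, 7+65, 23+52, 38+39, 10+26) = 78
One optimal cutting: pieces 2 + 2 + 2 + 2 + 2 + 2 with 1 unit of scrap → $78.

78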